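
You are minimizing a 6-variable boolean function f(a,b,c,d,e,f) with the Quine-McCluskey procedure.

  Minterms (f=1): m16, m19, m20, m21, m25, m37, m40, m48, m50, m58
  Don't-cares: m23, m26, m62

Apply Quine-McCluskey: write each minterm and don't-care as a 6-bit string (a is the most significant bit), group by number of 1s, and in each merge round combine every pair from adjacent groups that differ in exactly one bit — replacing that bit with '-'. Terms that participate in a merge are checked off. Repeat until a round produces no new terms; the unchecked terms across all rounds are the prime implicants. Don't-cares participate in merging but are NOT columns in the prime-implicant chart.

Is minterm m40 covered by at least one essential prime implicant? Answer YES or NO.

YES

Round 0: 010000✓ 010011✓ 010100✓ 010101✓ 010111✓ 011001 011010✓ 100101 101000 110000✓ 110010✓ 111010✓ 111110✓
Round 1: -10000 -11010 010-00 010-11 0101-1 01010- 11-010 1100-0 111-10
PIs = {-10000, -11010, 010-00, 010-11, 0101-1, 01010-, 011001, 100101, 101000, 11-010, 1100-0, 111-10}
Coverage chart:
  m16: -10000,010-00
  m19: 010-11 ←essential
  m20: 010-00,01010-
  m21: 0101-1,01010-
  m25: 011001 ←essential
  m37: 100101 ←essential
  m40: 101000 ←essential
  m48: -10000,1100-0
  m50: 11-010,1100-0
  m58: -11010,11-010,111-10
Essential: 010-11, 011001, 100101, 101000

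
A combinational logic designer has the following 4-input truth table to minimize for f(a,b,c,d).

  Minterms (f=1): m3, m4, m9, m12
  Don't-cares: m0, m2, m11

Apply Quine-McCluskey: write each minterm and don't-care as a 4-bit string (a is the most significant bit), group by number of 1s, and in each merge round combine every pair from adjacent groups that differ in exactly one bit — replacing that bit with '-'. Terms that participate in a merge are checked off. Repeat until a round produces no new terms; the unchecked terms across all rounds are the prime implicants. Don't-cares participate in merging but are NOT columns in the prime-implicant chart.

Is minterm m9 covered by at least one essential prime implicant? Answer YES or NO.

[col 0] 0000*, 0010*, 0011*, 0100*, 1001*, 1011*, 1100*
[col 1] -011, -100, 0-00, 00-0, 001-, 10-1
Prime implicants: -011, -100, 0-00, 00-0, 001-, 10-1
PI chart (minterm → PIs covering it):
  3 | -011,001-
  4 | -100,0-00
  9 | 10-1  (sole → essential)
  12 | -100  (sole → essential)
Essential prime implicants: -100, 10-1

YES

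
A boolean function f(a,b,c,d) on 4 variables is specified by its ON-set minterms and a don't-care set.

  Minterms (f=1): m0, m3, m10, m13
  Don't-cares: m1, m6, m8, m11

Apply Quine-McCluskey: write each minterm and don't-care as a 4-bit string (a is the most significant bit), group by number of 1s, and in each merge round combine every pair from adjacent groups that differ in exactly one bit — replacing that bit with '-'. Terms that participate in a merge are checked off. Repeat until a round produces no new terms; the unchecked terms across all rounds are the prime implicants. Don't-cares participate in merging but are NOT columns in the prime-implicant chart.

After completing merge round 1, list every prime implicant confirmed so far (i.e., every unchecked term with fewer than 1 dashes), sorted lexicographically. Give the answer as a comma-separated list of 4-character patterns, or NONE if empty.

0110, 1101

size-2^0 implicants → 0000(✓)  0001(✓)  0011(✓)  0110  1000(✓)  1010(✓)  1011(✓)  1101
size-2^1 implicants → -000  -011  00-1  000-  10-0  101-
Unchecked terms (primes): -000, -011, 00-1, 000-, 0110, 10-0, 101-, 1101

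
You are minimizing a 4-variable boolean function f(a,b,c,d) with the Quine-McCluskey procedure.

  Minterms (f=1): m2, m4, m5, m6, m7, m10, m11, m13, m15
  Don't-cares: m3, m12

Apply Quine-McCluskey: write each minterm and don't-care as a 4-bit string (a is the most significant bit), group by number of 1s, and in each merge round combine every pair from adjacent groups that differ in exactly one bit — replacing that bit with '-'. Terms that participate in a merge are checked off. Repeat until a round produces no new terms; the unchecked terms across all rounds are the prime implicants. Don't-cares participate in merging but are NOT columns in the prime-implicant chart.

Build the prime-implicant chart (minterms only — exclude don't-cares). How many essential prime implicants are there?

Round 0: 0010✓ 0011✓ 0100✓ 0101✓ 0110✓ 0111✓ 1010✓ 1011✓ 1100✓ 1101✓ 1111✓
Round 1: -010✓ -011✓ -100✓ -101✓ -111✓ 0-10✓ 0-11✓ 001-✓ 01-0✓ 01-1✓ 010-✓ 011-✓ 1-11✓ 101-✓ 11-1✓ 110-✓
Round 2: --11 -01- -1-1 -10- 0-1- 01--
PIs = {--11, -01-, -1-1, -10-, 0-1-, 01--}
Coverage chart:
  m2: -01-,0-1-
  m4: -10-,01--
  m5: -1-1,-10-,01--
  m6: 0-1-,01--
  m7: --11,-1-1,0-1-,01--
  m10: -01- ←essential
  m11: --11,-01-
  m13: -1-1,-10-
  m15: --11,-1-1
Essential: -01-

1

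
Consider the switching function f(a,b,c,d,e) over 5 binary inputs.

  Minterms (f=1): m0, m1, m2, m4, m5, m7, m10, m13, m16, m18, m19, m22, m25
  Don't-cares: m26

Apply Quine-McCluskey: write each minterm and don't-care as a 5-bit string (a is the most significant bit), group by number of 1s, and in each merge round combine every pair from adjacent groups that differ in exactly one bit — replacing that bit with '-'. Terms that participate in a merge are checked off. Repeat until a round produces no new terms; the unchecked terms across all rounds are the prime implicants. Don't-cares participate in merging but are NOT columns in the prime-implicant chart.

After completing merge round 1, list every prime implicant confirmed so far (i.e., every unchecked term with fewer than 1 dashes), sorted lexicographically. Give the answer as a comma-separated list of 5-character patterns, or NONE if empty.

size-2^0 implicants → 00000(✓)  00001(✓)  00010(✓)  00100(✓)  00101(✓)  00111(✓)  01010(✓)  01101(✓)  10000(✓)  10010(✓)  10011(✓)  10110(✓)  11001  11010(✓)
size-2^1 implicants → -0000(✓)  -0010(✓)  -1010(✓)  0-010(✓)  0-101  00-00(✓)  00-01(✓)  000-0(✓)  0000-(✓)  001-1  0010-(✓)  1-010(✓)  10-10  100-0(✓)  1001-
size-2^2 implicants → --010  -00-0  00-0-
Unchecked terms (primes): --010, -00-0, 0-101, 00-0-, 001-1, 10-10, 1001-, 11001

11001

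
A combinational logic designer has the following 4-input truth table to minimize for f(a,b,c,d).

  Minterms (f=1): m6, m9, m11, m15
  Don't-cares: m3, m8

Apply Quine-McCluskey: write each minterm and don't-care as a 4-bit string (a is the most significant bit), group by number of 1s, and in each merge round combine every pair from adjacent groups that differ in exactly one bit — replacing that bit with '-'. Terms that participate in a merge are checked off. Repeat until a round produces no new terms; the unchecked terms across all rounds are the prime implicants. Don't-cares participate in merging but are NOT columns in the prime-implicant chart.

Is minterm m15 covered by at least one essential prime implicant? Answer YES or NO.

[col 0] 0011*, 0110, 1000*, 1001*, 1011*, 1111*
[col 1] -011, 1-11, 10-1, 100-
Prime implicants: -011, 0110, 1-11, 10-1, 100-
PI chart (minterm → PIs covering it):
  6 | 0110  (sole → essential)
  9 | 10-1,100-
  11 | -011,1-11,10-1
  15 | 1-11  (sole → essential)
Essential prime implicants: 0110, 1-11

YES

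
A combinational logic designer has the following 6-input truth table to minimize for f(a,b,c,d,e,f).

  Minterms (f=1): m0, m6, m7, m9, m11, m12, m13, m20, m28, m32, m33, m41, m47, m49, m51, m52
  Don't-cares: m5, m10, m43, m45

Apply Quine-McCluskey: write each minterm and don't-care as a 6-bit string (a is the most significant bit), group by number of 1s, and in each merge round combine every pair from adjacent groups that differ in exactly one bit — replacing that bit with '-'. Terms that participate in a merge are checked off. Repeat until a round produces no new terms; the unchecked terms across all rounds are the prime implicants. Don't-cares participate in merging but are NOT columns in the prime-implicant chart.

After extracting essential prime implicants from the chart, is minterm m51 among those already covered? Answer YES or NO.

YES

size-2^0 implicants → 000000(✓)  000101(✓)  000110(✓)  000111(✓)  001001(✓)  001010(✓)  001011(✓)  001100(✓)  001101(✓)  010100(✓)  011100(✓)  100000(✓)  100001(✓)  101001(✓)  101011(✓)  101101(✓)  101111(✓)  110001(✓)  110011(✓)  110100(✓)
size-2^1 implicants → -00000  -01001(✓)  -01011(✓)  -01101(✓)  -10100  0-1100  00-101  0001-1  00011-  001-01(✓)  0010-1(✓)  00101-  00110-  01-100  1-0001  10-001  10000-  101-01(✓)  101-11(✓)  1010-1(✓)  1011-1(✓)  1100-1
size-2^2 implicants → -01-01  -010-1  101--1
Unchecked terms (primes): -00000, -01-01, -010-1, -10100, 0-1100, 00-101, 0001-1, 00011-, 00101-, 00110-, 01-100, 1-0001, 10-001, 10000-, 101--1, 1100-1
Minterm coverage:
  m0 ⊆ -00000 [E]
  m6 ⊆ 00011- [E]
  m7 ⊆ 0001-1,00011-
  m9 ⊆ -01-01,-010-1
  m11 ⊆ -010-1,00101-
  m12 ⊆ 0-1100,00110-
  m13 ⊆ -01-01,00-101,00110-
  m20 ⊆ -10100,01-100
  m28 ⊆ 0-1100,01-100
  m32 ⊆ -00000,10000-
  m33 ⊆ 1-0001,10-001,10000-
  m41 ⊆ -01-01,-010-1,10-001,101--1
  m47 ⊆ 101--1 [E]
  m49 ⊆ 1-0001,1100-1
  m51 ⊆ 1100-1 [E]
  m52 ⊆ -10100 [E]
E = {-00000, -10100, 00011-, 101--1, 1100-1}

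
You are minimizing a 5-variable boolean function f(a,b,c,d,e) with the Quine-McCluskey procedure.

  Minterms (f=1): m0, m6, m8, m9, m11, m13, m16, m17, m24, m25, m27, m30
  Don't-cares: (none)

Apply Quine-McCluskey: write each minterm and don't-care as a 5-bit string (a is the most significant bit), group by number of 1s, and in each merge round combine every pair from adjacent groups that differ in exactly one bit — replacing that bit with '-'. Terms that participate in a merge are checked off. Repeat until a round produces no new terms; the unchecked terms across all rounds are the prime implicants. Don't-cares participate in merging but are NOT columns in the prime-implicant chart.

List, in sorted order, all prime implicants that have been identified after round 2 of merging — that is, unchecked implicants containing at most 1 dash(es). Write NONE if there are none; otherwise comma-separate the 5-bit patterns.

[col 0] 00000*, 00110, 01000*, 01001*, 01011*, 01101*, 10000*, 10001*, 11000*, 11001*, 11011*, 11110
[col 1] -0000*, -1000*, -1001*, -1011*, 0-000*, 01-01, 010-1*, 0100-*, 1-000*, 1-001*, 1000-*, 110-1*, 1100-*
[col 2] --000, -10-1, -100-, 1-00-
Prime implicants: --000, -10-1, -100-, 00110, 01-01, 1-00-, 11110

00110, 01-01, 11110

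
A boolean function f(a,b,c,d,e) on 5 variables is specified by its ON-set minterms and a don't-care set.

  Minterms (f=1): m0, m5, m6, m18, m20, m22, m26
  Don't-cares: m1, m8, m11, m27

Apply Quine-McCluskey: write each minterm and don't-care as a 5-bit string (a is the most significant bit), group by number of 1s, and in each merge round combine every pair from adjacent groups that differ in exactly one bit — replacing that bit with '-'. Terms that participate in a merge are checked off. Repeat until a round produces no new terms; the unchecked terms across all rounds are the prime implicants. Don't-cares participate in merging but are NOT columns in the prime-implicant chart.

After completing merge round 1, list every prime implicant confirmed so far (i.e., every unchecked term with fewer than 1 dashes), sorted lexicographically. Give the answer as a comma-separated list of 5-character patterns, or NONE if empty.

NONE

Round 0: 00000✓ 00001✓ 00101✓ 00110✓ 01000✓ 01011✓ 10010✓ 10100✓ 10110✓ 11010✓ 11011✓
Round 1: -0110 -1011 0-000 00-01 0000- 1-010 10-10 101-0 1101-
PIs = {-0110, -1011, 0-000, 00-01, 0000-, 1-010, 10-10, 101-0, 1101-}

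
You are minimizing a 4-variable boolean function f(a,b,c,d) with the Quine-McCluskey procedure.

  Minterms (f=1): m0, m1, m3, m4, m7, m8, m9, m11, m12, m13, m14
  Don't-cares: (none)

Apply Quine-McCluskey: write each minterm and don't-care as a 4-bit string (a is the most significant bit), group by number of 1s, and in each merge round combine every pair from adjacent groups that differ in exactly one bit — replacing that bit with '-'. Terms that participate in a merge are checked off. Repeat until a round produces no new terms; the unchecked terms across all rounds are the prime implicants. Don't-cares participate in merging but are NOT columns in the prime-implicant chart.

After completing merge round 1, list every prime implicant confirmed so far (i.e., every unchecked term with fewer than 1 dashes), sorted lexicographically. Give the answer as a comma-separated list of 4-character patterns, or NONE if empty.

Round 0: 0000✓ 0001✓ 0011✓ 0100✓ 0111✓ 1000✓ 1001✓ 1011✓ 1100✓ 1101✓ 1110✓
Round 1: -000✓ -001✓ -011✓ -100✓ 0-00✓ 0-11 00-1✓ 000-✓ 1-00✓ 1-01✓ 10-1✓ 100-✓ 11-0 110-✓
Round 2: --00 -0-1 -00- 1-0-
PIs = {--00, -0-1, -00-, 0-11, 1-0-, 11-0}

NONE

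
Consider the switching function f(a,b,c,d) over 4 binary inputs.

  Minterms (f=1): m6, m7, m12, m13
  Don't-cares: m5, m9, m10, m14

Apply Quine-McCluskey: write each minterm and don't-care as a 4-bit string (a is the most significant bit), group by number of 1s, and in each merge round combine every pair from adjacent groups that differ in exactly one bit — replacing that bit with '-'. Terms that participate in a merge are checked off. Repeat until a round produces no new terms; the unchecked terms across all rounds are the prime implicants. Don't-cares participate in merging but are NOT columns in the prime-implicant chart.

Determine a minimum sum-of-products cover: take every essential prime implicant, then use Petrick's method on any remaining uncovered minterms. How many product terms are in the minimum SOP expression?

2

Round 0: 0101✓ 0110✓ 0111✓ 1001✓ 1010✓ 1100✓ 1101✓ 1110✓
Round 1: -101 -110 01-1 011- 1-01 1-10 11-0 110-
PIs = {-101, -110, 01-1, 011-, 1-01, 1-10, 11-0, 110-}
Coverage chart:
  m6: -110,011-
  m7: 01-1,011-
  m12: 11-0,110-
  m13: -101,1-01,110-
(no essential prime implicants)
Petrick residual → 011-, 110-
Min cover (2 terms): a'bc + abc'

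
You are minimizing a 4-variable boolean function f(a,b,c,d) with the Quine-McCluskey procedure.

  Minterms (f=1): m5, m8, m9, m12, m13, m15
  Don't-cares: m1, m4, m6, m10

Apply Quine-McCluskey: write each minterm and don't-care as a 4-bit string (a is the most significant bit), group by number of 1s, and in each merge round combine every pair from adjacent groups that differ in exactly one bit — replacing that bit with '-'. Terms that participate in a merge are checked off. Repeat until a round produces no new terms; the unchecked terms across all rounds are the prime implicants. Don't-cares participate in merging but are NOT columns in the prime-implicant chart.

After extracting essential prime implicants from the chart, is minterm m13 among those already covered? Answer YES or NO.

YES

[col 0] 0001*, 0100*, 0101*, 0110*, 1000*, 1001*, 1010*, 1100*, 1101*, 1111*
[col 1] -001*, -100*, -101*, 0-01*, 01-0, 010-*, 1-00*, 1-01*, 10-0, 100-*, 11-1, 110-*
[col 2] --01, -10-, 1-0-
Prime implicants: --01, -10-, 01-0, 1-0-, 10-0, 11-1
PI chart (minterm → PIs covering it):
  5 | --01,-10-
  8 | 1-0-,10-0
  9 | --01,1-0-
  12 | -10-,1-0-
  13 | --01,-10-,1-0-,11-1
  15 | 11-1  (sole → essential)
Essential prime implicants: 11-1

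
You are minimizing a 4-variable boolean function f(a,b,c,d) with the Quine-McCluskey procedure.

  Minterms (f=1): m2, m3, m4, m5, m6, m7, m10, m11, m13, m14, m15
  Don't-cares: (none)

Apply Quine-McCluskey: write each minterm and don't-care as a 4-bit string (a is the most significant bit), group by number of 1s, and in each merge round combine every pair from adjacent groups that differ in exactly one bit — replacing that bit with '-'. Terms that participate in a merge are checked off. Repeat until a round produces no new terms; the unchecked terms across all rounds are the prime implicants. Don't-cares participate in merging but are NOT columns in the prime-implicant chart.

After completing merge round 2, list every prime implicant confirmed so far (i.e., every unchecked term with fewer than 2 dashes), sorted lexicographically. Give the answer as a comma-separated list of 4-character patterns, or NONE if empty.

size-2^0 implicants → 0010(✓)  0011(✓)  0100(✓)  0101(✓)  0110(✓)  0111(✓)  1010(✓)  1011(✓)  1101(✓)  1110(✓)  1111(✓)
size-2^1 implicants → -010(✓)  -011(✓)  -101(✓)  -110(✓)  -111(✓)  0-10(✓)  0-11(✓)  001-(✓)  01-0(✓)  01-1(✓)  010-(✓)  011-(✓)  1-10(✓)  1-11(✓)  101-(✓)  11-1(✓)  111-(✓)
size-2^2 implicants → --10(✓)  --11(✓)  -01-(✓)  -1-1  -11-(✓)  0-1-(✓)  01--  1-1-(✓)
size-2^3 implicants → --1-
Unchecked terms (primes): --1-, -1-1, 01--

NONE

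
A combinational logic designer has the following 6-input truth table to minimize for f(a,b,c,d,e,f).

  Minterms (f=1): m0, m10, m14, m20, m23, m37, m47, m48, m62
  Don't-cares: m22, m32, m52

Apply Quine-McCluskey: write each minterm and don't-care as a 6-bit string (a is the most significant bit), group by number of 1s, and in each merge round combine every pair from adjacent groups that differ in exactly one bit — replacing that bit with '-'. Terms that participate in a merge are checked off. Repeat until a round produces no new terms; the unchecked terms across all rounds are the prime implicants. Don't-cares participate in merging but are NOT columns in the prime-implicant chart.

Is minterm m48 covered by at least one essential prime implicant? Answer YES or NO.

[col 0] 000000*, 001010*, 001110*, 010100*, 010110*, 010111*, 100000*, 100101, 101111, 110000*, 110100*, 111110
[col 1] -00000, -10100, 001-10, 0101-0, 01011-, 1-0000, 110-00
Prime implicants: -00000, -10100, 001-10, 0101-0, 01011-, 1-0000, 100101, 101111, 110-00, 111110
PI chart (minterm → PIs covering it):
  0 | -00000  (sole → essential)
  10 | 001-10  (sole → essential)
  14 | 001-10  (sole → essential)
  20 | -10100,0101-0
  23 | 01011-  (sole → essential)
  37 | 100101  (sole → essential)
  47 | 101111  (sole → essential)
  48 | 1-0000,110-00
  62 | 111110  (sole → essential)
Essential prime implicants: -00000, 001-10, 01011-, 100101, 101111, 111110

NO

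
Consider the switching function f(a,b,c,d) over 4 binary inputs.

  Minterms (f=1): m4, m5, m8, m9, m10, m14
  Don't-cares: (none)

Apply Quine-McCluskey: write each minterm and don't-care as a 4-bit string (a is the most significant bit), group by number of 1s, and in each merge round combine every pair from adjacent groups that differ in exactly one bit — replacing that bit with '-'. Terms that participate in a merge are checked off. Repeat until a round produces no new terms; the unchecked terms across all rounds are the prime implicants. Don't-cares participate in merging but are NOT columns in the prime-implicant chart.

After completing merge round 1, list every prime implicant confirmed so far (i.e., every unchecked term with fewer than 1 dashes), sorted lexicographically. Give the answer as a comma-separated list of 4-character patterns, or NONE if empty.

NONE

[col 0] 0100*, 0101*, 1000*, 1001*, 1010*, 1110*
[col 1] 010-, 1-10, 10-0, 100-
Prime implicants: 010-, 1-10, 10-0, 100-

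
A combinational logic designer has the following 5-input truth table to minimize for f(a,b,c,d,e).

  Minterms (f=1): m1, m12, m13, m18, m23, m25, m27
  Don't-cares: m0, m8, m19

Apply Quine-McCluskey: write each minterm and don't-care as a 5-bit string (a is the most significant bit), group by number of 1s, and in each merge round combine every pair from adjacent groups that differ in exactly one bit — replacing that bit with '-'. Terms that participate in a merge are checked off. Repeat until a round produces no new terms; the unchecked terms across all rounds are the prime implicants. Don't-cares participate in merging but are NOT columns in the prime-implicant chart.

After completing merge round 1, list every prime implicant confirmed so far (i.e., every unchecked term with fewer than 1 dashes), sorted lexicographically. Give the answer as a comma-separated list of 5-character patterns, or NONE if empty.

NONE

size-2^0 implicants → 00000(✓)  00001(✓)  01000(✓)  01100(✓)  01101(✓)  10010(✓)  10011(✓)  10111(✓)  11001(✓)  11011(✓)
size-2^1 implicants → 0-000  0000-  01-00  0110-  1-011  10-11  1001-  110-1
Unchecked terms (primes): 0-000, 0000-, 01-00, 0110-, 1-011, 10-11, 1001-, 110-1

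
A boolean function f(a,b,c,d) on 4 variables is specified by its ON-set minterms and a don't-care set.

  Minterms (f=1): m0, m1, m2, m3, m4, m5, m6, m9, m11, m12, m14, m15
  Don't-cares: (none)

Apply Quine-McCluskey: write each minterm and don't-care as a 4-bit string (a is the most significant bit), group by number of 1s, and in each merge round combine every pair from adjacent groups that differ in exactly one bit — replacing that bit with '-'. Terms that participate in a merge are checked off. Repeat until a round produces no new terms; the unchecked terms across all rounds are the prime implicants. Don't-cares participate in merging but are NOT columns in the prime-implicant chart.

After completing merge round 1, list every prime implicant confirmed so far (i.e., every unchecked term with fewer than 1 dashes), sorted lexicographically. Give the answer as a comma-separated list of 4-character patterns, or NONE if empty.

[col 0] 0000*, 0001*, 0010*, 0011*, 0100*, 0101*, 0110*, 1001*, 1011*, 1100*, 1110*, 1111*
[col 1] -001*, -011*, -100*, -110*, 0-00*, 0-01*, 0-10*, 00-0*, 00-1*, 000-*, 001-*, 01-0*, 010-*, 1-11, 10-1*, 11-0*, 111-
[col 2] -0-1, -1-0, 0--0, 0-0-, 00--
Prime implicants: -0-1, -1-0, 0--0, 0-0-, 00--, 1-11, 111-

NONE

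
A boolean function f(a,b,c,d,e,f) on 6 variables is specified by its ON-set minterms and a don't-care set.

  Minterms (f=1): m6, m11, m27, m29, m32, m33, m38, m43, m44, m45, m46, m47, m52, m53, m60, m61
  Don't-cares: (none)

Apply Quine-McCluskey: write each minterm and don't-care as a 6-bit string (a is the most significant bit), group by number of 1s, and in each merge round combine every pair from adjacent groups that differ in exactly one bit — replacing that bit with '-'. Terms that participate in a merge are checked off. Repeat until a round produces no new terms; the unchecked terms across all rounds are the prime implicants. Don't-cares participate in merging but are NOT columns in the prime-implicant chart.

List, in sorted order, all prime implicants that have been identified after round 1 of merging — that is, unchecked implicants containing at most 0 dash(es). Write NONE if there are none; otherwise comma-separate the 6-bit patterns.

[col 0] 000110*, 001011*, 011011*, 011101*, 100000*, 100001*, 100110*, 101011*, 101100*, 101101*, 101110*, 101111*, 110100*, 110101*, 111100*, 111101*
[col 1] -00110, -01011, -11101, 0-1011, 1-1100*, 1-1101*, 10-110, 10000-, 101-11, 1011-0*, 1011-1*, 10110-*, 10111-*, 11-100*, 11-101*, 11010-*, 11110-*
[col 2] 1-110-, 1011--, 11-10-
Prime implicants: -00110, -01011, -11101, 0-1011, 1-110-, 10-110, 10000-, 101-11, 1011--, 11-10-

NONE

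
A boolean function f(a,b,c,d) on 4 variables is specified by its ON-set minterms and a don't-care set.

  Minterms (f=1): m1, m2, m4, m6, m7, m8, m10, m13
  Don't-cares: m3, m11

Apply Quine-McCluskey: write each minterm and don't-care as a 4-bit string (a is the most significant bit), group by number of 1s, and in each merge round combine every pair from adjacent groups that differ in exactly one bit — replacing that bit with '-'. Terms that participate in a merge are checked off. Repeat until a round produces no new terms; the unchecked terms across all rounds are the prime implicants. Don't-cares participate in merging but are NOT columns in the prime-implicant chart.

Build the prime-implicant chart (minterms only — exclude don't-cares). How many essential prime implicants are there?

5

size-2^0 implicants → 0001(✓)  0010(✓)  0011(✓)  0100(✓)  0110(✓)  0111(✓)  1000(✓)  1010(✓)  1011(✓)  1101
size-2^1 implicants → -010(✓)  -011(✓)  0-10(✓)  0-11(✓)  00-1  001-(✓)  01-0  011-(✓)  10-0  101-(✓)
size-2^2 implicants → -01-  0-1-
Unchecked terms (primes): -01-, 0-1-, 00-1, 01-0, 10-0, 1101
Minterm coverage:
  m1 ⊆ 00-1 [E]
  m2 ⊆ -01-,0-1-
  m4 ⊆ 01-0 [E]
  m6 ⊆ 0-1-,01-0
  m7 ⊆ 0-1- [E]
  m8 ⊆ 10-0 [E]
  m10 ⊆ -01-,10-0
  m13 ⊆ 1101 [E]
E = {0-1-, 00-1, 01-0, 10-0, 1101}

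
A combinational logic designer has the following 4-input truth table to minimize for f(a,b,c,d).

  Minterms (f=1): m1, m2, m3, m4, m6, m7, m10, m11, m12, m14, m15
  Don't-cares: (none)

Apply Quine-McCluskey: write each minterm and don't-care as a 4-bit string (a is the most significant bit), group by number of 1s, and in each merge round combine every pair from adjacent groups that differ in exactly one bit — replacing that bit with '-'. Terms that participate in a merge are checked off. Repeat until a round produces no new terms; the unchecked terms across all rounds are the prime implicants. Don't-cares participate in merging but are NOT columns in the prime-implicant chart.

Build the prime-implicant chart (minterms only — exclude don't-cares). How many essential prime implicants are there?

3

[col 0] 0001*, 0010*, 0011*, 0100*, 0110*, 0111*, 1010*, 1011*, 1100*, 1110*, 1111*
[col 1] -010*, -011*, -100*, -110*, -111*, 0-10*, 0-11*, 00-1, 001-*, 01-0*, 011-*, 1-10*, 1-11*, 101-*, 11-0*, 111-*
[col 2] --10*, --11*, -01-*, -1-0, -11-*, 0-1-*, 1-1-*
[col 3] --1-
Prime implicants: --1-, -1-0, 00-1
PI chart (minterm → PIs covering it):
  1 | 00-1  (sole → essential)
  2 | --1-  (sole → essential)
  3 | --1-,00-1
  4 | -1-0  (sole → essential)
  6 | --1-,-1-0
  7 | --1-  (sole → essential)
  10 | --1-  (sole → essential)
  11 | --1-  (sole → essential)
  12 | -1-0  (sole → essential)
  14 | --1-,-1-0
  15 | --1-  (sole → essential)
Essential prime implicants: --1-, -1-0, 00-1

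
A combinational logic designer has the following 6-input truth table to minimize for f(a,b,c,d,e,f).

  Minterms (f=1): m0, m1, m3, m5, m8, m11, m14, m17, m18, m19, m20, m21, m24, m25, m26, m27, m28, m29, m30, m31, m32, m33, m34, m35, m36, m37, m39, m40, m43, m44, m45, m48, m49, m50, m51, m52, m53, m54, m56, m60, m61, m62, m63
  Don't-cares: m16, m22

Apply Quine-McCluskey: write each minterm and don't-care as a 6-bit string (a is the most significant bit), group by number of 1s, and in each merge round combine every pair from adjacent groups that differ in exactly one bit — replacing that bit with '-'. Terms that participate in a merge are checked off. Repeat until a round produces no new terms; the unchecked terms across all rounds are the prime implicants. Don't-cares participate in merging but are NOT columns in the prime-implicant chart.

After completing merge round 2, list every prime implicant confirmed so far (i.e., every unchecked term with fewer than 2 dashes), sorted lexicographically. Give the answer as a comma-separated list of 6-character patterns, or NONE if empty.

[col 0] 000000*, 000001*, 000011*, 000101*, 001000*, 001011*, 001110*, 010000*, 010001*, 010010*, 010011*, 010100*, 010101*, 010110*, 011000*, 011001*, 011010*, 011011*, 011100*, 011101*, 011110*, 011111*, 100000*, 100001*, 100010*, 100011*, 100100*, 100101*, 100111*, 101000*, 101011*, 101100*, 101101*, 110000*, 110001*, 110010*, 110011*, 110100*, 110101*, 110110*, 111000*, 111100*, 111101*, 111110*, 111111*
[col 1] -00000*, -00001*, -00011*, -00101*, -01000*, -01011*, -10000*, -10001*, -10010*, -10011*, -10100*, -10101*, -10110*, -11000*, -11100*, -11101*, -11110*, -11111*, 0-0000*, 0-0001*, 0-0011*, 0-0101*, 0-1000*, 0-1011*, 0-1110, 00-000*, 00-011*, 000-01*, 0000-1*, 00000-*, 01-000*, 01-001*, 01-010*, 01-011*, 01-100*, 01-101*, 01-110*, 010-00*, 010-01*, 010-10*, 0100-0*, 0100-1*, 01000-*, 01001-*, 0101-0*, 01010-*, 011-00*, 011-01*, 011-10*, 011-11*, 0110-0*, 0110-1*, 01100-*, 01101-*, 0111-0*, 0111-1*, 01110-*, 01111-*, 1-0000*, 1-0001*, 1-0010*, 1-0011*, 1-0100*, 1-0101*, 1-1000*, 1-1100*, 1-1101*, 10-000*, 10-011*, 10-100*, 10-101*, 100-00*, 100-01*, 100-11*, 1000-0*, 1000-1*, 10000-*, 10001-*, 1001-1*, 10010-*, 101-00*, 10110-*, 11-000*, 11-100*, 11-101*, 11-110*, 110-00*, 110-01*, 110-10*, 1100-0*, 1100-1*, 11000-*, 11001-*, 1101-0*, 11010-*, 111-00*, 1111-0*, 1111-1*, 11110-*, 11111-*
[col 2] --0000*, --0001*, --0011*, --0101*, --1000*, -0-000*, -0-011, -00-01*, -000-1*, -0000-*, -1-000*, -1-100*, -1-101*, -1-110*, -10-00*, -10-01*, -10-10*, -100-0*, -100-1*, -1000-*, -1001-*, -101-0*, -1010-*, -11-00*, -111-0*, -111-1*, -1110-*, -1111-*, 0--000*, 0--011, 0-0-01*, 0-00-1*, 0-000-*, 01--00*, 01--01*, 01--10*, 01-0-0*, 01-0-1*, 01-00-*, 01-01-*, 01-1-0*, 01-10-*, 010--0*, 010-0-*, 0100--*, 011--0*, 011--1*, 011-0-*, 011-1-*, 0110--*, 0111--*, 1--000*, 1--100*, 1--101*, 1-0-00*, 1-0-01*, 1-00-0*, 1-00-1*, 1-000-*, 1-001-*, 1-010-*, 1-1-00*, 1-110-*, 10--00*, 10-10-*, 100--1, 100-0-*, 1000--*, 11--00*, 11-1-0*, 11-10-*, 110--0*, 110-0-*, 1100--*, 1111--*
[col 3] ---000, --0-01, --00-1, --000-, -1--00, -1-1-0, -1-10-, -10--0, -10-0-, -100--, -111--, 01---0, 01--0-, 01-0--, 011---, 1---00, 1--10-, 1-0-0-, 1-00--
Prime implicants: ---000, --0-01, --00-1, --000-, -0-011, -1--00, -1-1-0, -1-10-, -10--0, -10-0-, -100--, -111--, 0--011, 0-1110, 01---0, 01--0-, 01-0--, 011---, 1---00, 1--10-, 1-0-0-, 1-00--, 100--1

0-1110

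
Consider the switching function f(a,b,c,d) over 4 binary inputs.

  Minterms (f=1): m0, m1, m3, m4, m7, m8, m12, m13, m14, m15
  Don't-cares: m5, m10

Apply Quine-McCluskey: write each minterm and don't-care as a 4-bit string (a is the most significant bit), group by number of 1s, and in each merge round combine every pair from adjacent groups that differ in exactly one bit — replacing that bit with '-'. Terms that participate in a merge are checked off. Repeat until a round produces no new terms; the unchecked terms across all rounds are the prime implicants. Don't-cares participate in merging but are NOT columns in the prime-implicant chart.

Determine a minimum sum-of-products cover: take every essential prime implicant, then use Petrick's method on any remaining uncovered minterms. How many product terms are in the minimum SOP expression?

3

size-2^0 implicants → 0000(✓)  0001(✓)  0011(✓)  0100(✓)  0101(✓)  0111(✓)  1000(✓)  1010(✓)  1100(✓)  1101(✓)  1110(✓)  1111(✓)
size-2^1 implicants → -000(✓)  -100(✓)  -101(✓)  -111(✓)  0-00(✓)  0-01(✓)  0-11(✓)  00-1(✓)  000-(✓)  01-1(✓)  010-(✓)  1-00(✓)  1-10(✓)  10-0(✓)  11-0(✓)  11-1(✓)  110-(✓)  111-(✓)
size-2^2 implicants → --00  -1-1  -10-  0--1  0-0-  1--0  11--
Unchecked terms (primes): --00, -1-1, -10-, 0--1, 0-0-, 1--0, 11--
Minterm coverage:
  m0 ⊆ --00,0-0-
  m1 ⊆ 0--1,0-0-
  m3 ⊆ 0--1 [E]
  m4 ⊆ --00,-10-,0-0-
  m7 ⊆ -1-1,0--1
  m8 ⊆ --00,1--0
  m12 ⊆ --00,-10-,1--0,11--
  m13 ⊆ -1-1,-10-,11--
  m14 ⊆ 1--0,11--
  m15 ⊆ -1-1,11--
E = {0--1}
Petrick residual → --00, 11--
Cover = c'd' + a'd + ab  |cover|=3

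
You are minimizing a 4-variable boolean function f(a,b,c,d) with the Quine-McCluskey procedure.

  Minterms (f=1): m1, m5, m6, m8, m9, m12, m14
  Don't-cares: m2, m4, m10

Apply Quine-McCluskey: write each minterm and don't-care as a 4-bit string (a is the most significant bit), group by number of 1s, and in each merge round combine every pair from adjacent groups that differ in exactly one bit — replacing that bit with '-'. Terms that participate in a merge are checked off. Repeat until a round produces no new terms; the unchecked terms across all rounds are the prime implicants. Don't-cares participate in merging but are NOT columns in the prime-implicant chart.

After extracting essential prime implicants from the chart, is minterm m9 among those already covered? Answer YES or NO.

Round 0: 0001✓ 0010✓ 0100✓ 0101✓ 0110✓ 1000✓ 1001✓ 1010✓ 1100✓ 1110✓
Round 1: -001 -010✓ -100✓ -110✓ 0-01 0-10✓ 01-0✓ 010- 1-00✓ 1-10✓ 10-0✓ 100- 11-0✓
Round 2: --10 -1-0 1--0
PIs = {--10, -001, -1-0, 0-01, 010-, 1--0, 100-}
Coverage chart:
  m1: -001,0-01
  m5: 0-01,010-
  m6: --10,-1-0
  m8: 1--0,100-
  m9: -001,100-
  m12: -1-0,1--0
  m14: --10,-1-0,1--0
(no essential prime implicants)

NO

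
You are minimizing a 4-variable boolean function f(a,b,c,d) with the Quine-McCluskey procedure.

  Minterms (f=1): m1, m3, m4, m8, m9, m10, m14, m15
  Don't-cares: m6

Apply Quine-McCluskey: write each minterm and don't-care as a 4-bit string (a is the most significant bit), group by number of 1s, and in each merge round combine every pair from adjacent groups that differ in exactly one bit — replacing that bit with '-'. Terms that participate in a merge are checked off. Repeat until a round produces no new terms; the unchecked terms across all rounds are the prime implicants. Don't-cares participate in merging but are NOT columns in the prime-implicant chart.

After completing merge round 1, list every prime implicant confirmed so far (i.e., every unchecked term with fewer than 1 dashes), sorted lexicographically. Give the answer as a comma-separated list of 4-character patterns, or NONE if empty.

size-2^0 implicants → 0001(✓)  0011(✓)  0100(✓)  0110(✓)  1000(✓)  1001(✓)  1010(✓)  1110(✓)  1111(✓)
size-2^1 implicants → -001  -110  00-1  01-0  1-10  10-0  100-  111-
Unchecked terms (primes): -001, -110, 00-1, 01-0, 1-10, 10-0, 100-, 111-

NONE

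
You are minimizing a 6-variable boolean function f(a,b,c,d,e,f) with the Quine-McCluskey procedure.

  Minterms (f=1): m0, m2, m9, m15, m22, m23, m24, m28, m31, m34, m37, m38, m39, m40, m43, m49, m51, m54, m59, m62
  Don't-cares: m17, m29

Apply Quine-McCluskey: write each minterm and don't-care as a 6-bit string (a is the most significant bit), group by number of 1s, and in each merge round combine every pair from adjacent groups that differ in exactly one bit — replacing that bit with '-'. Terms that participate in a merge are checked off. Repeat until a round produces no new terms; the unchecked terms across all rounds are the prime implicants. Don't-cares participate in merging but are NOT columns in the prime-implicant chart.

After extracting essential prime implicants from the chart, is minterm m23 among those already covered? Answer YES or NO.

[col 0] 000000*, 000010*, 001001, 001111*, 010001*, 010110*, 010111*, 011000*, 011100*, 011101*, 011111*, 100010*, 100101*, 100110*, 100111*, 101000, 101011*, 110001*, 110011*, 110110*, 111011*, 111110*
[col 1] -00010, -10001, -10110, 0-1111, 0000-0, 01-111, 01011-, 011-00, 0111-1, 01110-, 1-0110, 1-1011, 100-10, 1001-1, 10011-, 11-011, 11-110, 1100-1
Prime implicants: -00010, -10001, -10110, 0-1111, 0000-0, 001001, 01-111, 01011-, 011-00, 0111-1, 01110-, 1-0110, 1-1011, 100-10, 1001-1, 10011-, 101000, 11-011, 11-110, 1100-1
PI chart (minterm → PIs covering it):
  0 | 0000-0  (sole → essential)
  2 | -00010,0000-0
  9 | 001001  (sole → essential)
  15 | 0-1111  (sole → essential)
  22 | -10110,01011-
  23 | 01-111,01011-
  24 | 011-00  (sole → essential)
  28 | 011-00,01110-
  31 | 0-1111,01-111,0111-1
  34 | -00010,100-10
  37 | 1001-1  (sole → essential)
  38 | 1-0110,100-10,10011-
  39 | 1001-1,10011-
  40 | 101000  (sole → essential)
  43 | 1-1011  (sole → essential)
  49 | -10001,1100-1
  51 | 11-011,1100-1
  54 | -10110,1-0110,11-110
  59 | 1-1011,11-011
  62 | 11-110  (sole → essential)
Essential prime implicants: 0-1111, 0000-0, 001001, 011-00, 1-1011, 1001-1, 101000, 11-110

NO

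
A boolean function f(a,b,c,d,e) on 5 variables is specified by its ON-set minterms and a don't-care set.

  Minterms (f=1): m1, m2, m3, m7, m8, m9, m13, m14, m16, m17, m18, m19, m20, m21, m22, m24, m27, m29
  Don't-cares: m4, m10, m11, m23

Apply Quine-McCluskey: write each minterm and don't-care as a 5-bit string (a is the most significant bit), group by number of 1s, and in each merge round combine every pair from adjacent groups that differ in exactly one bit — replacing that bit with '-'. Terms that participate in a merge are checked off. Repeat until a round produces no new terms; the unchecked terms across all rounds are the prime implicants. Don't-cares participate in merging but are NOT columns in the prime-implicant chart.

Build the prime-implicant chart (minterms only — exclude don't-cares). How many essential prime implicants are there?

4

[col 0] 00001*, 00010*, 00011*, 00100*, 00111*, 01000*, 01001*, 01010*, 01011*, 01101*, 01110*, 10000*, 10001*, 10010*, 10011*, 10100*, 10101*, 10110*, 10111*, 11000*, 11011*, 11101*
[col 1] -0001*, -0010*, -0011*, -0100, -0111*, -1000, -1011*, -1101, 0-001*, 0-010*, 0-011*, 00-11*, 000-1*, 0001-*, 01-01, 01-10, 010-0*, 010-1*, 0100-*, 0101-*, 1-000, 1-011*, 1-101, 10-00*, 10-01*, 10-10*, 10-11*, 100-0*, 100-1*, 1000-*, 1001-*, 101-0*, 101-1*, 1010-*, 1011-*
[col 2] --011, -0-11, -00-1, -001-, 0-0-1, 0-01-, 010--, 10--0*, 10--1*, 10-0-*, 10-1-*, 100--*, 101--*
[col 3] 10---
Prime implicants: --011, -0-11, -00-1, -001-, -0100, -1000, -1101, 0-0-1, 0-01-, 01-01, 01-10, 010--, 1-000, 1-101, 10---
PI chart (minterm → PIs covering it):
  1 | -00-1,0-0-1
  2 | -001-,0-01-
  3 | --011,-0-11,-00-1,-001-,0-0-1,0-01-
  7 | -0-11  (sole → essential)
  8 | -1000,010--
  9 | 0-0-1,01-01,010--
  13 | -1101,01-01
  14 | 01-10  (sole → essential)
  16 | 1-000,10---
  17 | -00-1,10---
  18 | -001-,10---
  19 | --011,-0-11,-00-1,-001-,10---
  20 | -0100,10---
  21 | 1-101,10---
  22 | 10---  (sole → essential)
  24 | -1000,1-000
  27 | --011  (sole → essential)
  29 | -1101,1-101
Essential prime implicants: --011, -0-11, 01-10, 10---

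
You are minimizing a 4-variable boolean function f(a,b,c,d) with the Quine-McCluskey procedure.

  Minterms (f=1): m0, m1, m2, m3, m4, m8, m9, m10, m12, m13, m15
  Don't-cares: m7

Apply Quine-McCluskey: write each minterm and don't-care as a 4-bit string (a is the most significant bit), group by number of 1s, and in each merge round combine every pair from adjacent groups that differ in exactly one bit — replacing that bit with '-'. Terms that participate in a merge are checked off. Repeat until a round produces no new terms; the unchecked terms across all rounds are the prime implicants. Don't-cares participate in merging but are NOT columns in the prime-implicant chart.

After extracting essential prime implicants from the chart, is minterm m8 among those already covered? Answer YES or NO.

size-2^0 implicants → 0000(✓)  0001(✓)  0010(✓)  0011(✓)  0100(✓)  0111(✓)  1000(✓)  1001(✓)  1010(✓)  1100(✓)  1101(✓)  1111(✓)
size-2^1 implicants → -000(✓)  -001(✓)  -010(✓)  -100(✓)  -111  0-00(✓)  0-11  00-0(✓)  00-1(✓)  000-(✓)  001-(✓)  1-00(✓)  1-01(✓)  10-0(✓)  100-(✓)  11-1  110-(✓)
size-2^2 implicants → --00  -0-0  -00-  00--  1-0-
Unchecked terms (primes): --00, -0-0, -00-, -111, 0-11, 00--, 1-0-, 11-1
Minterm coverage:
  m0 ⊆ --00,-0-0,-00-,00--
  m1 ⊆ -00-,00--
  m2 ⊆ -0-0,00--
  m3 ⊆ 0-11,00--
  m4 ⊆ --00 [E]
  m8 ⊆ --00,-0-0,-00-,1-0-
  m9 ⊆ -00-,1-0-
  m10 ⊆ -0-0 [E]
  m12 ⊆ --00,1-0-
  m13 ⊆ 1-0-,11-1
  m15 ⊆ -111,11-1
E = {--00, -0-0}

YES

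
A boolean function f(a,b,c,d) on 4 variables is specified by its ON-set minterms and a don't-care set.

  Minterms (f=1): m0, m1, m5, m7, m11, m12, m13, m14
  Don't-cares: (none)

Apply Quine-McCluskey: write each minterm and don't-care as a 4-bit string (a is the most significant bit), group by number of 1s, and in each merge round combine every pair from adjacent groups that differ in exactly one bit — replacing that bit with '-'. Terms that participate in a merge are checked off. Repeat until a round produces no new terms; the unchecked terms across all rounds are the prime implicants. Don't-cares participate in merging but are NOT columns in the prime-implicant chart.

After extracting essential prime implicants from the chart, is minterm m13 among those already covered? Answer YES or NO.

NO

size-2^0 implicants → 0000(✓)  0001(✓)  0101(✓)  0111(✓)  1011  1100(✓)  1101(✓)  1110(✓)
size-2^1 implicants → -101  0-01  000-  01-1  11-0  110-
Unchecked terms (primes): -101, 0-01, 000-, 01-1, 1011, 11-0, 110-
Minterm coverage:
  m0 ⊆ 000- [E]
  m1 ⊆ 0-01,000-
  m5 ⊆ -101,0-01,01-1
  m7 ⊆ 01-1 [E]
  m11 ⊆ 1011 [E]
  m12 ⊆ 11-0,110-
  m13 ⊆ -101,110-
  m14 ⊆ 11-0 [E]
E = {000-, 01-1, 1011, 11-0}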